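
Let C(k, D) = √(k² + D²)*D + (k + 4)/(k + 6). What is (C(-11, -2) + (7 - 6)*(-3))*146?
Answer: -1168/5 - 1460*√5 ≈ -3498.3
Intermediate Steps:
C(k, D) = D*√(D² + k²) + (4 + k)/(6 + k) (C(k, D) = √(D² + k²)*D + (4 + k)/(6 + k) = D*√(D² + k²) + (4 + k)/(6 + k))
(C(-11, -2) + (7 - 6)*(-3))*146 = ((4 - 11 + 6*(-2)*√((-2)² + (-11)²) - 2*(-11)*√((-2)² + (-11)²))/(6 - 11) + (7 - 6)*(-3))*146 = ((4 - 11 + 6*(-2)*√(4 + 121) - 2*(-11)*√(4 + 121))/(-5) + 1*(-3))*146 = (-(4 - 11 + 6*(-2)*√125 - 2*(-11)*√125)/5 - 3)*146 = (-(4 - 11 + 6*(-2)*(5*√5) - 2*(-11)*5*√5)/5 - 3)*146 = (-(4 - 11 - 60*√5 + 110*√5)/5 - 3)*146 = (-(-7 + 50*√5)/5 - 3)*146 = ((7/5 - 10*√5) - 3)*146 = (-8/5 - 10*√5)*146 = -1168/5 - 1460*√5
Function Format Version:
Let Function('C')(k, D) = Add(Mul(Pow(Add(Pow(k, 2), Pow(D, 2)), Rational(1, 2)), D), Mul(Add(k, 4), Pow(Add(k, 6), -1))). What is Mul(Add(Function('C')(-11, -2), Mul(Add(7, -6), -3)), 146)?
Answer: Add(Rational(-1168, 5), Mul(-1460, Pow(5, Rational(1, 2)))) ≈ -3498.3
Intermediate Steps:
Function('C')(k, D) = Add(Mul(D, Pow(Add(Pow(D, 2), Pow(k, 2)), Rational(1, 2))), Mul(Pow(Add(6, k), -1), Add(4, k))) (Function('C')(k, D) = Add(Mul(Pow(Add(Pow(D, 2), Pow(k, 2)), Rational(1, 2)), D), Mul(Add(4, k), Pow(Add(6, k), -1))) = Add(Mul(D, Pow(Add(Pow(D, 2), Pow(k, 2)), Rational(1, 2))), Mul(Pow(Add(6, k), -1), Add(4, k))))
Mul(Add(Function('C')(-11, -2), Mul(Add(7, -6), -3)), 146) = Mul(Add(Mul(Pow(Add(6, -11), -1), Add(4, -11, Mul(6, -2, Pow(Add(Pow(-2, 2), Pow(-11, 2)), Rational(1, 2))), Mul(-2, -11, Pow(Add(Pow(-2, 2), Pow(-11, 2)), Rational(1, 2))))), Mul(Add(7, -6), -3)), 146) = Mul(Add(Mul(Pow(-5, -1), Add(4, -11, Mul(6, -2, Pow(Add(4, 121), Rational(1, 2))), Mul(-2, -11, Pow(Add(4, 121), Rational(1, 2))))), Mul(1, -3)), 146) = Mul(Add(Mul(Rational(-1, 5), Add(4, -11, Mul(6, -2, Pow(125, Rational(1, 2))), Mul(-2, -11, Pow(125, Rational(1, 2))))), -3), 146) = Mul(Add(Mul(Rational(-1, 5), Add(4, -11, Mul(6, -2, Mul(5, Pow(5, Rational(1, 2)))), Mul(-2, -11, Mul(5, Pow(5, Rational(1, 2)))))), -3), 146) = Mul(Add(Mul(Rational(-1, 5), Add(4, -11, Mul(-60, Pow(5, Rational(1, 2))), Mul(110, Pow(5, Rational(1, 2))))), -3), 146) = Mul(Add(Mul(Rational(-1, 5), Add(-7, Mul(50, Pow(5, Rational(1, 2))))), -3), 146) = Mul(Add(Add(Rational(7, 5), Mul(-10, Pow(5, Rational(1, 2)))), -3), 146) = Mul(Add(Rational(-8, 5), Mul(-10, Pow(5, Rational(1, 2)))), 146) = Add(Rational(-1168, 5), Mul(-1460, Pow(5, Rational(1, 2))))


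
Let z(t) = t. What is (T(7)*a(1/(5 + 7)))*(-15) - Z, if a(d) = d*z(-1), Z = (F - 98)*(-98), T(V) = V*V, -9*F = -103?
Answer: -303163/36 ≈ -8421.2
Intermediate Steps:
F = 103/9 (F = -1/9*(-103) = 103/9 ≈ 11.444)
T(V) = V**2
Z = 76342/9 (Z = (103/9 - 98)*(-98) = -779/9*(-98) = 76342/9 ≈ 8482.4)
a(d) = -d (a(d) = d*(-1) = -d)
(T(7)*a(1/(5 + 7)))*(-15) - Z = (7**2*(-1/(5 + 7)))*(-15) - 1*76342/9 = (49*(-1/12))*(-15) - 76342/9 = -49/12*(-15) - 76342/9 = 245/4 - 76342/9 = -303163/36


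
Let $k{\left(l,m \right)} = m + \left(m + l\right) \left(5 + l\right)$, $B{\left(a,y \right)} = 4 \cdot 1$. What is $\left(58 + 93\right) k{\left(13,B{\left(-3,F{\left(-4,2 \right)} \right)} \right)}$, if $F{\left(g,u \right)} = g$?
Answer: $46810$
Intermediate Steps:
$B{\left(a,y \right)} = 4$
$k{\left(l,m \right)} = m + \left(5 + l\right) \left(l + m\right)$ ($k{\left(l,m \right)} = m + \left(l + m\right) \left(5 + l\right) = m + \left(5 + l\right) \left(l + m\right)$)
$\left(58 + 93\right) k{\left(13,B{\left(-3,F{\left(-4,2 \right)} \right)} \right)} = \left(58 + 93\right) \left(13^{2} + 5 \cdot 13 + 6 \cdot 4 + 13 \cdot 4\right) = 151 \left(169 + 65 + 24 + 52\right) = 151 \cdot 310 = 46810$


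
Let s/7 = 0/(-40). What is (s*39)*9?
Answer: 0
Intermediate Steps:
s = 0 (s = 7*(0/(-40)) = 7*(0*(-1/40)) = 7*0 = 0)
(s*39)*9 = (0*39)*9 = 0*9 = 0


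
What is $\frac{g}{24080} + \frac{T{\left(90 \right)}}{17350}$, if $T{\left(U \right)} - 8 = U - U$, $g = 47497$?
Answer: $\frac{82426559}{41778800} \approx 1.9729$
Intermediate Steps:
$T{\left(U \right)} = 8$ ($T{\left(U \right)} = 8 + \left(U - U\right) = 8 + 0 = 8$)
$\frac{g}{24080} + \frac{T{\left(90 \right)}}{17350} = \frac{47497}{24080} + \frac{8}{17350} = 47497 \cdot \frac{1}{24080} + 8 \cdot \frac{1}{17350} = \frac{47497}{24080} + \frac{4}{8675} = \frac{82426559}{41778800}$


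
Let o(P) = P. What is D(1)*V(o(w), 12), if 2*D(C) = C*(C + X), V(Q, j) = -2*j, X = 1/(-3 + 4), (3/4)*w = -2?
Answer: -24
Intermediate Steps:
w = -8/3 (w = (4/3)*(-2) = -8/3 ≈ -2.6667)
X = 1 (X = 1/1 = 1)
D(C) = C*(1 + C)/2 (D(C) = (C*(C + 1))/2 = (C*(1 + C))/2 = C*(1 + C)/2)
D(1)*V(o(w), 12) = ((½)*1*(1 + 1))*(-2*12) = ((½)*1*2)*(-24) = 1*(-24) = -24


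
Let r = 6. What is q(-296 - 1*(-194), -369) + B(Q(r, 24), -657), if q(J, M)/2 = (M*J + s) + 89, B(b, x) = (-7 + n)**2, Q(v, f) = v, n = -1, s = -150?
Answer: 75218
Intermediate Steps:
B(b, x) = 64 (B(b, x) = (-7 - 1)**2 = (-8)**2 = 64)
q(J, M) = -122 + 2*J*M (q(J, M) = 2*((M*J - 150) + 89) = 2*((J*M - 150) + 89) = 2*((-150 + J*M) + 89) = 2*(-61 + J*M) = -122 + 2*J*M)
q(-296 - 1*(-194), -369) + B(Q(r, 24), -657) = (-122 + 2*(-296 - 1*(-194))*(-369)) + 64 = (-122 + 2*(-296 + 194)*(-369)) + 64 = (-122 + 2*(-102)*(-369)) + 64 = (-122 + 75276) + 64 = 75154 + 64 = 75218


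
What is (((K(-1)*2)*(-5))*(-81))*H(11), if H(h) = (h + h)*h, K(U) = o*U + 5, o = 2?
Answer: 588060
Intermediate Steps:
K(U) = 5 + 2*U (K(U) = 2*U + 5 = 5 + 2*U)
H(h) = 2*h**2 (H(h) = (2*h)*h = 2*h**2)
(((K(-1)*2)*(-5))*(-81))*H(11) = ((((5 + 2*(-1))*2)*(-5))*(-81))*(2*11**2) = ((((5 - 2)*2)*(-5))*(-81))*(2*121) = (((3*2)*(-5))*(-81))*242 = ((6*(-5))*(-81))*242 = -30*(-81)*242 = 2430*242 = 588060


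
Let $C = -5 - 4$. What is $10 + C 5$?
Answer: $-35$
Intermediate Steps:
$C = -9$ ($C = -5 - 4 = -9$)
$10 + C 5 = 10 - 45 = -35$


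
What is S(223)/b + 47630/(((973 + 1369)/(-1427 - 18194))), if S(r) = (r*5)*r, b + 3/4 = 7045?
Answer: -13165218085175/32995267 ≈ -3.9900e+5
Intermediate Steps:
b = 28177/4 (b = -3/4 + 7045 = 28177/4 ≈ 7044.3)
S(r) = 5*r**2 (S(r) = (5*r)*r = 5*r**2)
S(223)/b + 47630/(((973 + 1369)/(-1427 - 18194))) = (5*223**2)/(28177/4) + 47630/(((973 + 1369)/(-1427 - 18194))) = (5*49729)*(4/28177) + 47630/((2342/(-19621))) = 248645*(4/28177) + 47630/((2342*(-1/19621))) = 994580/28177 + 47630/(-2342/19621) = 994580/28177 + 47630*(-19621/2342) = 994580/28177 - 467274115/1171 = -13165218085175/32995267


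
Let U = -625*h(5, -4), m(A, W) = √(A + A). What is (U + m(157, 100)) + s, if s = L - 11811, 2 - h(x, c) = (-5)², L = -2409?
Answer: 155 + √314 ≈ 172.72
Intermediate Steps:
h(x, c) = -23 (h(x, c) = 2 - 1*(-5)² = 2 - 1*25 = 2 - 25 = -23)
s = -14220 (s = -2409 - 11811 = -14220)
m(A, W) = √2*√A (m(A, W) = √(2*A) = √2*√A)
U = 14375 (U = -625*(-23) = 14375)
(U + m(157, 100)) + s = (14375 + √2*√157) - 14220 = (14375 + √314) - 14220 = 155 + √314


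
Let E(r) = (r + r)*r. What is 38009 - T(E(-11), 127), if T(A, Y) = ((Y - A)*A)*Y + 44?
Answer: 3572375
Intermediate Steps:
E(r) = 2*r² (E(r) = (2*r)*r = 2*r²)
T(A, Y) = 44 + A*Y*(Y - A) (T(A, Y) = (A*(Y - A))*Y + 44 = A*Y*(Y - A) + 44 = 44 + A*Y*(Y - A))
38009 - T(E(-11), 127) = 38009 - (44 + (2*(-11)²)*127² - 1*127*(2*(-11)²)²) = 38009 - (44 + (2*121)*16129 - 1*127*(2*121)²) = 38009 - (44 + 242*16129 - 1*127*242²) = 38009 - (44 + 3903218 - 1*127*58564) = 38009 - (44 + 3903218 - 7437628) = 38009 - 1*(-3534366) = 38009 + 3534366 = 3572375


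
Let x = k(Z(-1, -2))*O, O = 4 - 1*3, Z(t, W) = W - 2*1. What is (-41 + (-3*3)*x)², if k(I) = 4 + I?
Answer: 1681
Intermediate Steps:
Z(t, W) = -2 + W (Z(t, W) = W - 2 = -2 + W)
O = 1 (O = 4 - 3 = 1)
x = 0 (x = (4 + (-2 - 2))*1 = (4 - 4)*1 = 0*1 = 0)
(-41 + (-3*3)*x)² = (-41 - 3*3*0)² = (-41 - 9*0)² = (-41 + 0)² = (-41)² = 1681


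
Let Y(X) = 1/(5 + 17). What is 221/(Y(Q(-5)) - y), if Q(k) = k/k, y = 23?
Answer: -4862/505 ≈ -9.6277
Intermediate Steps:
Q(k) = 1
Y(X) = 1/22
221/(Y(Q(-5)) - y) = 221/(1/22 - 1*23) = 221/(1/22 - 23) = 221/(-505/22) = 221*(-22/505) = -4862/505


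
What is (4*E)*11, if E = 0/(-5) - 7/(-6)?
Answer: 154/3 ≈ 51.333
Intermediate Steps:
E = 7/6 (E = 0*(-⅕) - 7*(-⅙) = 0 + 7/6 = 7/6 ≈ 1.1667)
(4*E)*11 = (4*(7/6))*11 = (14/3)*11 = 154/3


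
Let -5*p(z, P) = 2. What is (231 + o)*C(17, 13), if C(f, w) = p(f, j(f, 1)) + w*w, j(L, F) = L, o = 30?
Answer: 220023/5 ≈ 44005.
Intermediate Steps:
p(z, P) = -⅖ (p(z, P) = -⅕*2 = -⅖)
C(f, w) = -⅖ + w² (C(f, w) = -⅖ + w*w = -⅖ + w²)
(231 + o)*C(17, 13) = (231 + 30)*(-⅖ + 13²) = 261*(-⅖ + 169) = 261*(843/5) = 220023/5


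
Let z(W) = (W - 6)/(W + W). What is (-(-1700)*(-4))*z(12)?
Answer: -1700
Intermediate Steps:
z(W) = (-6 + W)/(2*W) (z(W) = (-6 + W)/((2*W)) = (-6 + W)*(1/(2*W)) = (-6 + W)/(2*W))
(-(-1700)*(-4))*z(12) = (-(-1700)*(-4))*((½)*(-6 + 12)/12) = (-170*40)*((½)*(1/12)*6) = -6800*¼ = -1700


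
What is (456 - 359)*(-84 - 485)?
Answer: -55193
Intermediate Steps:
(456 - 359)*(-84 - 485) = 97*(-569) = -55193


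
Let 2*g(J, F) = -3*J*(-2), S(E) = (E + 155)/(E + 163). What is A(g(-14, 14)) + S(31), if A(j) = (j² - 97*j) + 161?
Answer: 581996/97 ≈ 6000.0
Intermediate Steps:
S(E) = (155 + E)/(163 + E)
g(J, F) = 3*J (g(J, F) = (-3*J*(-2))/2 = (6*J)/2 = 3*J)
A(j) = 161 + j² - 97*j
A(g(-14, 14)) + S(31) = (161 + (3*(-14))² - 291*(-14)) + (155 + 31)/(163 + 31) = (161 + (-42)² - 97*(-42)) + 186/194 = (161 + 1764 + 4074) + (1/194)*186 = 5999 + 93/97 = 581996/97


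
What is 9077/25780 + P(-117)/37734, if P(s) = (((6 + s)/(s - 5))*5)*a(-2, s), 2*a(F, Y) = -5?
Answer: 6958439241/19779911240 ≈ 0.35179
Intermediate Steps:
a(F, Y) = -5/2 (a(F, Y) = (1/2)*(-5) = -5/2)
P(s) = -25*(6 + s)/(2*(-5 + s)) (P(s) = (((6 + s)/(s - 5))*5)*(-5/2) = (((6 + s)/(-5 + s))*5)*(-5/2) = (5*(6 + s)/(-5 + s))*(-5/2) = -25*(6 + s)/(2*(-5 + s)))
9077/25780 + P(-117)/37734 = 9077/25780 + (25*(-6 - 1*(-117))/(2*(-5 - 117)))/37734 = 9077*(1/25780) + ((25/2)*(-6 + 117)/(-122))*(1/37734) = 9077/25780 + ((25/2)*(-1/122)*111)*(1/37734) = 9077/25780 - 2775/244*1/37734 = 9077/25780 - 925/3069032 = 6958439241/19779911240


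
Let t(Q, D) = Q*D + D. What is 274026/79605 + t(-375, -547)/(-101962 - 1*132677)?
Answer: 183953084/71564895 ≈ 2.5704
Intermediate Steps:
t(Q, D) = D + D*Q (t(Q, D) = D*Q + D = D + D*Q)
274026/79605 + t(-375, -547)/(-101962 - 1*132677) = 274026/79605 + (-547*(1 - 375))/(-101962 - 1*132677) = 274026*(1/79605) + (-547*(-374))/(-101962 - 132677) = 91342/26535 + 204578/(-234639) = 91342/26535 + 204578*(-1/234639) = 91342/26535 - 204578/234639 = 183953084/71564895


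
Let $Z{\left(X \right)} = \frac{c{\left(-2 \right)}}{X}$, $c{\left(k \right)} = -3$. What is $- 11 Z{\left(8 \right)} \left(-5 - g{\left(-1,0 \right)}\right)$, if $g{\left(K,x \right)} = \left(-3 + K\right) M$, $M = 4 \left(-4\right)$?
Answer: $- \frac{2277}{8} \approx -284.63$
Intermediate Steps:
$M = -16$
$Z{\left(X \right)} = - \frac{3}{X}$
$g{\left(K,x \right)} = 48 - 16 K$ ($g{\left(K,x \right)} = \left(-3 + K\right) \left(-16\right) = 48 - 16 K$)
$- 11 Z{\left(8 \right)} \left(-5 - g{\left(-1,0 \right)}\right) = - 11 \left(- \frac{3}{8}\right) \left(-5 - \left(48 - -16\right)\right) = - 11 \left(\left(-3\right) \frac{1}{8}\right) \left(-5 - \left(48 + 16\right)\right) = \left(-11\right) \left(- \frac{3}{8}\right) \left(-5 - 64\right) = \frac{33 \left(-5 - 64\right)}{8} = \frac{33}{8} \left(-69\right) = - \frac{2277}{8}$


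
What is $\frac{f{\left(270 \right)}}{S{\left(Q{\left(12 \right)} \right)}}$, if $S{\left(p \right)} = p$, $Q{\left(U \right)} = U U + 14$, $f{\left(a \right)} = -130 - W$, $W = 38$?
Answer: $- \frac{84}{79} \approx -1.0633$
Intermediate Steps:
$f{\left(a \right)} = -168$ ($f{\left(a \right)} = -130 - 38 = -168$)
$Q{\left(U \right)} = 14 + U^{2}$ ($Q{\left(U \right)} = U^{2} + 14 = 14 + U^{2}$)
$\frac{f{\left(270 \right)}}{S{\left(Q{\left(12 \right)} \right)}} = - \frac{168}{14 + 12^{2}} = - \frac{168}{14 + 144} = - \frac{168}{158} = \left(-168\right) \frac{1}{158} = - \frac{84}{79}$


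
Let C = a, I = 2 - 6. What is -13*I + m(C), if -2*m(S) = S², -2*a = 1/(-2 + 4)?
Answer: 1663/32 ≈ 51.969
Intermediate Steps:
I = -4
a = -¼ (a = -1/(2*(-2 + 4)) = -½/2 = -½*½ = -¼ ≈ -0.25000)
C = -¼ ≈ -0.25000
m(S) = -S²/2
-13*I + m(C) = -13*(-4) - (-¼)²/2 = 52 - ½*1/16 = 52 - 1/32 = 1663/32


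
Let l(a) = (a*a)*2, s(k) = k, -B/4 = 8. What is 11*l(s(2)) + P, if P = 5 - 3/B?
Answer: 2979/32 ≈ 93.094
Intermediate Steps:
B = -32 (B = -4*8 = -32)
l(a) = 2*a² (l(a) = a²*2 = 2*a²)
P = 163/32 (P = 5 - 3/(-32) = 5 - 3*(-1/32) = 5 + 3/32 = 163/32 ≈ 5.0938)
11*l(s(2)) + P = 11*(2*2²) + 163/32 = 11*(2*4) + 163/32 = 11*8 + 163/32 = 88 + 163/32 = 2979/32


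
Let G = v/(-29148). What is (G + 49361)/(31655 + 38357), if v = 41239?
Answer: 1438733189/2040709776 ≈ 0.70502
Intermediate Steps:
G = -41239/29148 (G = 41239/(-29148) = 41239*(-1/29148) = -41239/29148 ≈ -1.4148)
(G + 49361)/(31655 + 38357) = (-41239/29148 + 49361)/(31655 + 38357) = (1438733189/29148)/70012 = (1438733189/29148)*(1/70012) = 1438733189/2040709776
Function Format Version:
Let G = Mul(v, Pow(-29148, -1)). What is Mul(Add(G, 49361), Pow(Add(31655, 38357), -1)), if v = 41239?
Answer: Rational(1438733189, 2040709776) ≈ 0.70502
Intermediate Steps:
G = Rational(-41239, 29148) (G = Mul(41239, Pow(-29148, -1)) = Mul(41239, Rational(-1, 29148)) = Rational(-41239, 29148) ≈ -1.4148)
Mul(Add(G, 49361), Pow(Add(31655, 38357), -1)) = Mul(Add(Rational(-41239, 29148), 49361), Pow(Add(31655, 38357), -1)) = Mul(Rational(1438733189, 29148), Pow(70012, -1)) = Mul(Rational(1438733189, 29148), Rational(1, 70012)) = Rational(1438733189, 2040709776)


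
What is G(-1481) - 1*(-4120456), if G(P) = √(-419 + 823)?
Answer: 4120456 + 2*√101 ≈ 4.1205e+6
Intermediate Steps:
G(P) = 2*√101 (G(P) = √404 = 2*√101)
G(-1481) - 1*(-4120456) = 2*√101 - 1*(-4120456) = 2*√101 + 4120456 = 4120456 + 2*√101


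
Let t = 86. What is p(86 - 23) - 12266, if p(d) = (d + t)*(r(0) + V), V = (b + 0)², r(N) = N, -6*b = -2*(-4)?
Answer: -108010/9 ≈ -12001.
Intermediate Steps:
b = -4/3 (b = -(-1)*(-4)/3 = -⅙*8 = -4/3 ≈ -1.3333)
V = 16/9 (V = (-4/3 + 0)² = (-4/3)² = 16/9 ≈ 1.7778)
p(d) = 1376/9 + 16*d/9 (p(d) = (d + 86)*(0 + 16/9) = (86 + d)*(16/9) = 1376/9 + 16*d/9)
p(86 - 23) - 12266 = (1376/9 + 16*(86 - 23)/9) - 12266 = (1376/9 + (16/9)*63) - 12266 = (1376/9 + 112) - 12266 = 2384/9 - 12266 = -108010/9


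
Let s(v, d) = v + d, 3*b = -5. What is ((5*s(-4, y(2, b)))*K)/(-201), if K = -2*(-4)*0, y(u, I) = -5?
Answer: 0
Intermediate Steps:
b = -5/3 (b = (⅓)*(-5) = -5/3 ≈ -1.6667)
s(v, d) = d + v
K = 0 (K = 8*0 = 0)
((5*s(-4, y(2, b)))*K)/(-201) = ((5*(-5 - 4))*0)/(-201) = -5*(-9)*0/201 = -(-15)*0/67 = -1/201*0 = 0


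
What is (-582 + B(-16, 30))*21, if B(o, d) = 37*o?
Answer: -24654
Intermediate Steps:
(-582 + B(-16, 30))*21 = (-582 + 37*(-16))*21 = (-582 - 592)*21 = -1174*21 = -24654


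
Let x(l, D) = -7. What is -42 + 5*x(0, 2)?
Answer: -77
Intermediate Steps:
-42 + 5*x(0, 2) = -42 + 5*(-7) = -42 - 35 = -77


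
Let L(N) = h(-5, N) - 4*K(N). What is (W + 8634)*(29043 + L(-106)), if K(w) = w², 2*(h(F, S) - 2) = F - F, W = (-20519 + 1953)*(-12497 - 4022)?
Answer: -4876229468812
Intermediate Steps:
W = 306691754 (W = -18566*(-16519) = 306691754)
h(F, S) = 2 (h(F, S) = 2 + (F - F)/2 = 2 + (½)*0 = 2 + 0 = 2)
L(N) = 2 - 4*N²
(W + 8634)*(29043 + L(-106)) = (306691754 + 8634)*(29043 + (2 - 4*(-106)²)) = 306700388*(29043 + (2 - 4*11236)) = 306700388*(29043 + (2 - 44944)) = 306700388*(29043 - 44942) = 306700388*(-15899) = -4876229468812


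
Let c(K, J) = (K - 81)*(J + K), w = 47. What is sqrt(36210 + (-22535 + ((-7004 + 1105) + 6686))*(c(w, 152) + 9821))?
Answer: I*sqrt(66403930) ≈ 8148.9*I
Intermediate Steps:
c(K, J) = (-81 + K)*(J + K)
sqrt(36210 + (-22535 + ((-7004 + 1105) + 6686))*(c(w, 152) + 9821)) = sqrt(36210 + (-22535 + ((-7004 + 1105) + 6686))*((47**2 - 81*152 - 81*47 + 152*47) + 9821)) = sqrt(36210 + (-22535 + (-5899 + 6686))*((2209 - 12312 - 3807 + 7144) + 9821)) = sqrt(36210 + (-22535 + 787)*(-6766 + 9821)) = sqrt(36210 - 21748*3055) = sqrt(36210 - 66440140) = sqrt(-66403930) = I*sqrt(66403930)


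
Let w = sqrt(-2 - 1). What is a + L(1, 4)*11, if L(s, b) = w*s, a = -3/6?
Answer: -1/2 + 11*I*sqrt(3) ≈ -0.5 + 19.053*I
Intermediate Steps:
a = -1/2 (a = -3*1/6 = -1/2 ≈ -0.50000)
w = I*sqrt(3) (w = sqrt(-3) = I*sqrt(3) ≈ 1.732*I)
L(s, b) = I*s*sqrt(3) (L(s, b) = (I*sqrt(3))*s = I*s*sqrt(3))
a + L(1, 4)*11 = -1/2 + (I*1*sqrt(3))*11 = -1/2 + (I*sqrt(3))*11 = -1/2 + 11*I*sqrt(3)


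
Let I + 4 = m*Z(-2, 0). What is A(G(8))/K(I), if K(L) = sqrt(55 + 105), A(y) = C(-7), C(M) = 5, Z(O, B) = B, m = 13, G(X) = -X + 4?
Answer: sqrt(10)/8 ≈ 0.39528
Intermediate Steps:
G(X) = 4 - X
A(y) = 5
I = -4 (I = -4 + 13*0 = -4 + 0 = -4)
K(L) = 4*sqrt(10) (K(L) = sqrt(160) = 4*sqrt(10))
A(G(8))/K(I) = 5/((4*sqrt(10))) = 5*(sqrt(10)/40) = sqrt(10)/8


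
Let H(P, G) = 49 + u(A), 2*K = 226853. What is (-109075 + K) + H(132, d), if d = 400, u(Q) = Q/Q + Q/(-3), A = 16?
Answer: 26377/6 ≈ 4396.2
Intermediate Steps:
K = 226853/2 (K = (½)*226853 = 226853/2 ≈ 1.1343e+5)
u(Q) = 1 - Q/3 (u(Q) = 1 + Q*(-⅓) = 1 - Q/3)
H(P, G) = 134/3 (H(P, G) = 49 + (1 - ⅓*16) = 49 + (1 - 16/3) = 49 - 13/3 = 134/3)
(-109075 + K) + H(132, d) = (-109075 + 226853/2) + 134/3 = 8703/2 + 134/3 = 26377/6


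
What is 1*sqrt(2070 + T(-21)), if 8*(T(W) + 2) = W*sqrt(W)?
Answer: sqrt(33088 - 42*I*sqrt(21))/4 ≈ 45.475 - 0.13226*I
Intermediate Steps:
T(W) = -2 + W**(3/2)/8 (T(W) = -2 + (W*sqrt(W))/8 = -2 + W**(3/2)/8)
1*sqrt(2070 + T(-21)) = 1*sqrt(2070 + (-2 + (-21)**(3/2)/8)) = 1*sqrt(2070 + (-2 + (-21*I*sqrt(21))/8)) = 1*sqrt(2070 + (-2 - 21*I*sqrt(21)/8)) = 1*sqrt(2068 - 21*I*sqrt(21)/8) = sqrt(2068 - 21*I*sqrt(21)/8)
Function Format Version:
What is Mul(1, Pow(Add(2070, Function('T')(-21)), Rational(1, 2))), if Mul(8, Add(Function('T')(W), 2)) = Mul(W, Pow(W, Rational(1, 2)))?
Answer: Mul(Rational(1, 4), Pow(Add(33088, Mul(-42, I, Pow(21, Rational(1, 2)))), Rational(1, 2))) ≈ Add(45.475, Mul(-0.13226, I))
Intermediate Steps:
Function('T')(W) = Add(-2, Mul(Rational(1, 8), Pow(W, Rational(3, 2)))) (Function('T')(W) = Add(-2, Mul(Rational(1, 8), Mul(W, Pow(W, Rational(1, 2))))) = Add(-2, Mul(Rational(1, 8), Pow(W, Rational(3, 2)))))
Mul(1, Pow(Add(2070, Function('T')(-21)), Rational(1, 2))) = Mul(1, Pow(Add(2070, Add(-2, Mul(Rational(1, 8), Pow(-21, Rational(3, 2))))), Rational(1, 2))) = Mul(1, Pow(Add(2070, Add(-2, Mul(Rational(1, 8), Mul(-21, I, Pow(21, Rational(1, 2)))))), Rational(1, 2))) = Mul(1, Pow(Add(2070, Add(-2, Mul(Rational(-21, 8), I, Pow(21, Rational(1, 2))))), Rational(1, 2))) = Mul(1, Pow(Add(2068, Mul(Rational(-21, 8), I, Pow(21, Rational(1, 2)))), Rational(1, 2))) = Pow(Add(2068, Mul(Rational(-21, 8), I, Pow(21, Rational(1, 2)))), Rational(1, 2))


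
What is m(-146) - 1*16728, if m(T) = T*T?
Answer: 4588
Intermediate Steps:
m(T) = T²
m(-146) - 1*16728 = (-146)² - 1*16728 = 21316 - 16728 = 4588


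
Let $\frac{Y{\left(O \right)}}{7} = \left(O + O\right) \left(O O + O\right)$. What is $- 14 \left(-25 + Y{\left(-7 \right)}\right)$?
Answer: $57974$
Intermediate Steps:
$Y{\left(O \right)} = 14 O \left(O + O^{2}\right)$ ($Y{\left(O \right)} = 7 \left(O + O\right) \left(O O + O\right) = 7 \cdot 2 O \left(O^{2} + O\right) = 7 \cdot 2 O \left(O + O^{2}\right) = 14 O \left(O + O^{2}\right)$)
$- 14 \left(-25 + Y{\left(-7 \right)}\right) = - 14 \left(-25 + 14 \left(-7\right)^{2} \left(1 - 7\right)\right) = - 14 \left(-25 + 14 \cdot 49 \left(-6\right)\right) = - 14 \left(-25 - 4116\right) = \left(-14\right) \left(-4141\right) = 57974$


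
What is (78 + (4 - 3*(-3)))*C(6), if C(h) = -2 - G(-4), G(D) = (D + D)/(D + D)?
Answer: -273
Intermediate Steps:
G(D) = 1 (G(D) = (2*D)/((2*D)) = (2*D)*(1/(2*D)) = 1)
C(h) = -3 (C(h) = -2 - 1*1 = -2 - 1 = -3)
(78 + (4 - 3*(-3)))*C(6) = (78 + (4 - 3*(-3)))*(-3) = (78 + (4 + 9))*(-3) = (78 + 13)*(-3) = 91*(-3) = -273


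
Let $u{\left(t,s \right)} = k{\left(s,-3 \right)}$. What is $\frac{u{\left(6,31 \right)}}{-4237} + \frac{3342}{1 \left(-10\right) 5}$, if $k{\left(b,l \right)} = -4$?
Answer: $- \frac{7079927}{105925} \approx -66.839$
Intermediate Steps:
$u{\left(t,s \right)} = -4$
$\frac{u{\left(6,31 \right)}}{-4237} + \frac{3342}{1 \left(-10\right) 5} = - \frac{4}{-4237} + \frac{3342}{1 \left(-10\right) 5} = \left(-4\right) \left(- \frac{1}{4237}\right) + \frac{3342}{\left(-10\right) 5} = \frac{4}{4237} + \frac{3342}{-50} = \frac{4}{4237} + 3342 \left(- \frac{1}{50}\right) = \frac{4}{4237} - \frac{1671}{25} = - \frac{7079927}{105925}$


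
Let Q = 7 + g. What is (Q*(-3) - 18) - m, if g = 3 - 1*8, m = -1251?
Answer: 1227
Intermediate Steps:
g = -5 (g = 3 - 8 = -5)
Q = 2 (Q = 7 - 5 = 2)
(Q*(-3) - 18) - m = (2*(-3) - 18) - 1*(-1251) = (-6 - 18) + 1251 = -24 + 1251 = 1227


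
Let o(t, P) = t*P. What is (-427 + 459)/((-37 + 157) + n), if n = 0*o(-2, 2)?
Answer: 4/15 ≈ 0.26667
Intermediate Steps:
o(t, P) = P*t
n = 0 (n = 0*(2*(-2)) = 0*(-4) = 0)
(-427 + 459)/((-37 + 157) + n) = (-427 + 459)/((-37 + 157) + 0) = 32/(120 + 0) = 32/120 = 32*(1/120) = 4/15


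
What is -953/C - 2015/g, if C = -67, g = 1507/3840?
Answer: -516983029/100969 ≈ -5120.2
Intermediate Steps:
g = 1507/3840 (g = 1507*(1/3840) = 1507/3840 ≈ 0.39245)
-953/C - 2015/g = -953/(-67) - 2015/1507/3840 = -953*(-1/67) - 2015*3840/1507 = 953/67 - 7737600/1507 = -516983029/100969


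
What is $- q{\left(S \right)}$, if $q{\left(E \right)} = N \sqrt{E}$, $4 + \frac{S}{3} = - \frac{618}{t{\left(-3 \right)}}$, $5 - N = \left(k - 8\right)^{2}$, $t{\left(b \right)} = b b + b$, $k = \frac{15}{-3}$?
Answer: $164 i \sqrt{321} \approx 2938.3 i$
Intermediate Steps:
$k = -5$ ($k = 15 \left(- \frac{1}{3}\right) = -5$)
$t{\left(b \right)} = b + b^{2}$ ($t{\left(b \right)} = b^{2} + b = b + b^{2}$)
$N = -164$ ($N = 5 - \left(-5 - 8\right)^{2} = 5 - \left(-13\right)^{2} = 5 - 169 = -164$)
$S = -321$ ($S = -12 + 3 \left(- \frac{618}{\left(-3\right) \left(1 - 3\right)}\right) = -12 + 3 \left(- \frac{618}{\left(-3\right) \left(-2\right)}\right) = -12 + 3 \left(- \frac{618}{6}\right) = -12 + 3 \left(\left(-618\right) \frac{1}{6}\right) = -12 + 3 \left(-103\right) = -12 - 309 = -321$)
$q{\left(E \right)} = - 164 \sqrt{E}$
$- q{\left(S \right)} = - \left(-164\right) \sqrt{-321} = - \left(-164\right) i \sqrt{321} = 164 i \sqrt{321}$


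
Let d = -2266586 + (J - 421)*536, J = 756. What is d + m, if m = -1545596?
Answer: -3632622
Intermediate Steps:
d = -2087026 (d = -2266586 + (756 - 421)*536 = -2266586 + 335*536 = -2266586 + 179560 = -2087026)
d + m = -2087026 - 1545596 = -3632622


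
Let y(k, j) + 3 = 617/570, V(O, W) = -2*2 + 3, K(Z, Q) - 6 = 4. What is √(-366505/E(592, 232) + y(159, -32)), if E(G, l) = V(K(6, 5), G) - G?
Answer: √70393861535010/338010 ≈ 24.822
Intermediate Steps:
K(Z, Q) = 10 (K(Z, Q) = 6 + 4 = 10)
V(O, W) = -1 (V(O, W) = -4 + 3 = -1)
y(k, j) = -1093/570 (y(k, j) = -3 + 617/570 = -1093/570)
E(G, l) = -1 - G
√(-366505/E(592, 232) + y(159, -32)) = √(-366505/(-1 - 1*592) - 1093/570) = √(-366505/(-1 - 592) - 1093/570) = √(-366505/(-593) - 1093/570) = √(-366505*(-1/593) - 1093/570) = √(366505/593 - 1093/570) = √(208259701/338010) = √70393861535010/338010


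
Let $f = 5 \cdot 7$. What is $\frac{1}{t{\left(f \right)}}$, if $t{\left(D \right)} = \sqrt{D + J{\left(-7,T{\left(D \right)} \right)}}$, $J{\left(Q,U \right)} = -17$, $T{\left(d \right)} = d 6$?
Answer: $\frac{\sqrt{2}}{6} \approx 0.2357$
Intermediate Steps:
$f = 35$
$T{\left(d \right)} = 6 d$
$t{\left(D \right)} = \sqrt{-17 + D}$ ($t{\left(D \right)} = \sqrt{D - 17} = \sqrt{-17 + D}$)
$\frac{1}{t{\left(f \right)}} = \frac{1}{\sqrt{-17 + 35}} = \frac{1}{\sqrt{18}} = \frac{1}{3 \sqrt{2}} = \frac{\sqrt{2}}{6}$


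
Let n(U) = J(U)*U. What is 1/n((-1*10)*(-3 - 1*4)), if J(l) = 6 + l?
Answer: 1/5320 ≈ 0.00018797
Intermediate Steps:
n(U) = U*(6 + U) (n(U) = (6 + U)*U = U*(6 + U))
1/n((-1*10)*(-3 - 1*4)) = 1/(((-1*10)*(-3 - 1*4))*(6 + (-1*10)*(-3 - 1*4))) = 1/((-10*(-3 - 4))*(6 - 10*(-3 - 4))) = 1/((-10*(-7))*(6 - 10*(-7))) = 1/(70*(6 + 70)) = 1/(70*76) = 1/5320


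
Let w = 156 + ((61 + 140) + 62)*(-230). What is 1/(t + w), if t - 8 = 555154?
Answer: 1/494828 ≈ 2.0209e-6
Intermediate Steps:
t = 555162 (t = 8 + 555154 = 555162)
w = -60334 (w = 156 + (201 + 62)*(-230) = 156 + 263*(-230) = 156 - 60490 = -60334)
1/(t + w) = 1/(555162 - 60334) = 1/494828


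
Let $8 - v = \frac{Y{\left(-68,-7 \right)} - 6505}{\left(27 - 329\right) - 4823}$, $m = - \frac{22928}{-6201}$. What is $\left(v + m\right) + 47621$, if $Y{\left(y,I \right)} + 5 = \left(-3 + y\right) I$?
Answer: $\frac{1513735793012}{31780125} \approx 47632.0$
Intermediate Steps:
$m = \frac{22928}{6201}$ ($m = - \frac{22928 \left(-1\right)}{6201} = \left(-1\right) \left(- \frac{22928}{6201}\right) = \frac{22928}{6201} \approx 3.6975$)
$Y{\left(y,I \right)} = -5 + I \left(-3 + y\right)$ ($Y{\left(y,I \right)} = -5 + \left(-3 + y\right) I = -5 + I \left(-3 + y\right)$)
$v = \frac{34987}{5125}$ ($v = 8 - \frac{\left(-5 - -21 - -476\right) - 6505}{\left(27 - 329\right) - 4823} = 8 - \frac{\left(-5 + 21 + 476\right) - 6505}{\left(27 - 329\right) - 4823} = 8 - \frac{492 - 6505}{-302 - 4823} = 8 - - \frac{6013}{-5125} = 8 - \left(-6013\right) \left(- \frac{1}{5125}\right) = 8 - \frac{6013}{5125} = \frac{34987}{5125} \approx 6.8267$)
$\left(v + m\right) + 47621 = \left(\frac{34987}{5125} + \frac{22928}{6201}\right) + 47621 = \frac{334460387}{31780125} + 47621 = \frac{1513735793012}{31780125}$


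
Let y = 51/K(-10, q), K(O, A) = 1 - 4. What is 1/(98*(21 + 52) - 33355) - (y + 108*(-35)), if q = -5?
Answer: 99485196/26201 ≈ 3797.0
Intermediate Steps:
K(O, A) = -3
y = -17 (y = 51/(-3) = 51*(-⅓) = -17)
1/(98*(21 + 52) - 33355) - (y + 108*(-35)) = 1/(98*(21 + 52) - 33355) - (-17 + 108*(-35)) = 1/(98*73 - 33355) - (-17 - 3780) = 1/(7154 - 33355) - 1*(-3797) = 1/(-26201) + 3797 = -1/26201 + 3797 = 99485196/26201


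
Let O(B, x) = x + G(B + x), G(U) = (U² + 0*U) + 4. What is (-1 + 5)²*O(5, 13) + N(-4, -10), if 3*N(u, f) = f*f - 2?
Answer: 16466/3 ≈ 5488.7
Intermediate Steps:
G(U) = 4 + U² (G(U) = (U² + 0) + 4 = U² + 4 = 4 + U²)
N(u, f) = -⅔ + f²/3 (N(u, f) = (f*f - 2)/3 = (f² - 2)/3 = (-2 + f²)/3 = -⅔ + f²/3)
O(B, x) = 4 + x + (B + x)² (O(B, x) = x + (4 + (B + x)²) = 4 + x + (B + x)²)
(-1 + 5)²*O(5, 13) + N(-4, -10) = (-1 + 5)²*(4 + 13 + (5 + 13)²) + (-⅔ + (⅓)*(-10)²) = 4²*(4 + 13 + 18²) + (-⅔ + (⅓)*100) = 16*(4 + 13 + 324) + (-⅔ + 100/3) = 16*341 + 98/3 = 5456 + 98/3 = 16466/3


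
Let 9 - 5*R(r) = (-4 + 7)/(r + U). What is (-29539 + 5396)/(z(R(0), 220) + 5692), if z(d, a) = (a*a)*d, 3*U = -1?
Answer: -24143/179932 ≈ -0.13418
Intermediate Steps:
U = -⅓ (U = (⅓)*(-1) = -⅓ ≈ -0.33333)
R(r) = 9/5 - 3/(5*(-⅓ + r)) (R(r) = 9/5 - (-4 + 7)/(5*(r - ⅓)) = 9/5 - 3/(5*(-⅓ + r)))
z(d, a) = d*a² (z(d, a) = a²*d = d*a²)
(-29539 + 5396)/(z(R(0), 220) + 5692) = (-29539 + 5396)/((9*(-2 + 3*0)/(5*(-1 + 3*0)))*220² + 5692) = -24143/((9*(-2 + 0)/(5*(-1 + 0)))*48400 + 5692) = -24143/(((9/5)*(-2)/(-1))*48400 + 5692) = -24143/(((9/5)*(-1)*(-2))*48400 + 5692) = -24143/((18/5)*48400 + 5692) = -24143/(174240 + 5692) = -24143/179932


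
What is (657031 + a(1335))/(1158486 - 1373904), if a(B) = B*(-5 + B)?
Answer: -2432581/215418 ≈ -11.292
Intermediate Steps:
(657031 + a(1335))/(1158486 - 1373904) = (657031 + 1335*(-5 + 1335))/(1158486 - 1373904) = (657031 + 1335*1330)/(-215418) = (657031 + 1775550)*(-1/215418) = 2432581*(-1/215418) = -2432581/215418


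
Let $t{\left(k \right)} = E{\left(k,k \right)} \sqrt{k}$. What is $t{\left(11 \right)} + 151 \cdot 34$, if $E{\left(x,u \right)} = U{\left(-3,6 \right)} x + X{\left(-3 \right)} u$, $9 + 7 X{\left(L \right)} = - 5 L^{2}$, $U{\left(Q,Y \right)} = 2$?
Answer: $5134 - \frac{440 \sqrt{11}}{7} \approx 4925.5$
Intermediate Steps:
$X{\left(L \right)} = - \frac{9}{7} - \frac{5 L^{2}}{7}$ ($X{\left(L \right)} = - \frac{9}{7} + \frac{\left(-5\right) L^{2}}{7} = - \frac{9}{7} - \frac{5 L^{2}}{7}$)
$E{\left(x,u \right)} = 2 x - \frac{54 u}{7}$ ($E{\left(x,u \right)} = 2 x + \left(- \frac{9}{7} - \frac{5 \left(-3\right)^{2}}{7}\right) u = 2 x + \left(- \frac{9}{7} - \frac{45}{7}\right) u = 2 x - \frac{54 u}{7}$)
$t{\left(k \right)} = - \frac{40 k^{\frac{3}{2}}}{7}$ ($t{\left(k \right)} = \left(2 k - \frac{54 k}{7}\right) \sqrt{k} = - \frac{40 k}{7} \sqrt{k} = - \frac{40 k^{\frac{3}{2}}}{7}$)
$t{\left(11 \right)} + 151 \cdot 34 = - \frac{40 \cdot 11^{\frac{3}{2}}}{7} + 151 \cdot 34 = - \frac{40 \cdot 11 \sqrt{11}}{7} + 5134 = - \frac{440 \sqrt{11}}{7} + 5134 = 5134 - \frac{440 \sqrt{11}}{7}$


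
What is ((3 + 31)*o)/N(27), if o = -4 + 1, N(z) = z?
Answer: -34/9 ≈ -3.7778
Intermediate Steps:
o = -3
((3 + 31)*o)/N(27) = ((3 + 31)*(-3))/27 = (34*(-3))*(1/27) = -102*1/27 = -34/9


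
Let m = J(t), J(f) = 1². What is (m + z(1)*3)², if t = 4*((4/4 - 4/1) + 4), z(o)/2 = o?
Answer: 49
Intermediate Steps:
z(o) = 2*o
t = 4 (t = 4*((4*(¼) - 4*1) + 4) = 4*((1 - 4) + 4) = 4*(-3 + 4) = 4*1 = 4)
J(f) = 1
m = 1
(m + z(1)*3)² = (1 + (2*1)*3)² = (1 + 2*3)² = (1 + 6)² = 7² = 49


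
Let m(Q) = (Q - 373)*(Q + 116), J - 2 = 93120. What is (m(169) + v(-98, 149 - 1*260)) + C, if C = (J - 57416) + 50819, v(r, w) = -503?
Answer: 27882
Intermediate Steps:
J = 93122 (J = 2 + 93120 = 93122)
m(Q) = (-373 + Q)*(116 + Q)
C = 86525 (C = (93122 - 57416) + 50819 = 35706 + 50819 = 86525)
(m(169) + v(-98, 149 - 1*260)) + C = ((-43268 + 169² - 257*169) - 503) + 86525 = ((-43268 + 28561 - 43433) - 503) + 86525 = (-58140 - 503) + 86525 = -58643 + 86525 = 27882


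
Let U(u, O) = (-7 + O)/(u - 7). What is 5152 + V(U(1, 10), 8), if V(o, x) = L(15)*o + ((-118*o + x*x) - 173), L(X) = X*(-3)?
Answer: 10249/2 ≈ 5124.5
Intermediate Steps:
U(u, O) = (-7 + O)/(-7 + u)
L(X) = -3*X
V(o, x) = -173 + x**2 - 163*o (V(o, x) = (-3*15)*o + ((-118*o + x*x) - 173) = -45*o + ((-118*o + x**2) - 173) = -45*o + ((x**2 - 118*o) - 173) = -45*o + (-173 + x**2 - 118*o) = -173 + x**2 - 163*o)
5152 + V(U(1, 10), 8) = 5152 + (-173 + 8**2 - 163*(-7 + 10)/(-7 + 1)) = 5152 + (-173 + 64 - 163*3/(-6)) = 5152 + (-173 + 64 - (-163)*3/6) = 5152 + (-173 + 64 - 163*(-1/2)) = 5152 + (-173 + 64 + 163/2) = 5152 - 55/2 = 10249/2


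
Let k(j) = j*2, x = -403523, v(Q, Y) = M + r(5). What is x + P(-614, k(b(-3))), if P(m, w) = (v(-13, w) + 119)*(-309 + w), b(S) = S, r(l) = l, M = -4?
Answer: -441323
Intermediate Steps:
v(Q, Y) = 1 (v(Q, Y) = -4 + 5 = 1)
k(j) = 2*j
P(m, w) = -37080 + 120*w (P(m, w) = (1 + 119)*(-309 + w) = 120*(-309 + w) = -37080 + 120*w)
x + P(-614, k(b(-3))) = -403523 + (-37080 + 120*(2*(-3))) = -403523 + (-37080 + 120*(-6)) = -403523 + (-37080 - 720) = -403523 - 37800 = -441323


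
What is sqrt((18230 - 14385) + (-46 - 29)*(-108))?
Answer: sqrt(11945) ≈ 109.29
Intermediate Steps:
sqrt((18230 - 14385) + (-46 - 29)*(-108)) = sqrt(3845 - 75*(-108)) = sqrt(3845 + 8100) = sqrt(11945)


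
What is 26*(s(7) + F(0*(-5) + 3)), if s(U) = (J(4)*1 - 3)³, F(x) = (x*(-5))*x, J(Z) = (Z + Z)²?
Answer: 5900336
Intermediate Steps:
J(Z) = 4*Z² (J(Z) = (2*Z)² = 4*Z²)
F(x) = -5*x² (F(x) = (-5*x)*x = -5*x²)
s(U) = 226981 (s(U) = ((4*4²)*1 - 3)³ = ((4*16)*1 - 3)³ = (64*1 - 3)³ = (64 - 3)³ = 61³ = 226981)
26*(s(7) + F(0*(-5) + 3)) = 26*(226981 - 5*(0*(-5) + 3)²) = 26*(226981 - 5*(0 + 3)²) = 26*(226981 - 5*3²) = 26*(226981 - 5*9) = 26*(226981 - 45) = 26*226936 = 5900336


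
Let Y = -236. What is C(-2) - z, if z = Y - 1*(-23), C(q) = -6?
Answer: 207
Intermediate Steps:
z = -213 (z = -236 - 1*(-23) = -236 + 23 = -213)
C(-2) - z = -6 - 1*(-213) = -6 + 213 = 207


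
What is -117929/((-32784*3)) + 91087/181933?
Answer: 30413765381/17893474416 ≈ 1.6997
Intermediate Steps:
-117929/((-32784*3)) + 91087/181933 = -117929/(-98352) + 91087*(1/181933) = -117929*(-1/98352) + 91087/181933 = 117929/98352 + 91087/181933 = 30413765381/17893474416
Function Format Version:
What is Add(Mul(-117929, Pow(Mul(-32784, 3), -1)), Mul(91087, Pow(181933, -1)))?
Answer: Rational(30413765381, 17893474416) ≈ 1.6997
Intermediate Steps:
Add(Mul(-117929, Pow(Mul(-32784, 3), -1)), Mul(91087, Pow(181933, -1))) = Add(Mul(-117929, Pow(-98352, -1)), Mul(91087, Rational(1, 181933))) = Add(Mul(-117929, Rational(-1, 98352)), Rational(91087, 181933)) = Add(Rational(117929, 98352), Rational(91087, 181933)) = Rational(30413765381, 17893474416)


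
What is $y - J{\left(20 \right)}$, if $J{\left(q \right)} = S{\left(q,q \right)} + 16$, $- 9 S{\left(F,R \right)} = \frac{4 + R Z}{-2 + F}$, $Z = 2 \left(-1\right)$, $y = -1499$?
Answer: $- \frac{13637}{9} \approx -1515.2$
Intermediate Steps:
$Z = -2$
$S{\left(F,R \right)} = - \frac{4 - 2 R}{9 \left(-2 + F\right)}$ ($S{\left(F,R \right)} = - \frac{\left(4 + R \left(-2\right)\right) \frac{1}{-2 + F}}{9} = - \frac{\left(4 - 2 R\right) \frac{1}{-2 + F}}{9} = - \frac{\frac{1}{-2 + F} \left(4 - 2 R\right)}{9} = - \frac{4 - 2 R}{9 \left(-2 + F\right)}$)
$J{\left(q \right)} = \frac{146}{9}$ ($J{\left(q \right)} = \frac{2 \left(-2 + q\right)}{9 \left(-2 + q\right)} + 16 = \frac{2}{9} + 16 = \frac{146}{9}$)
$y - J{\left(20 \right)} = -1499 - \frac{146}{9} = - \frac{13637}{9}$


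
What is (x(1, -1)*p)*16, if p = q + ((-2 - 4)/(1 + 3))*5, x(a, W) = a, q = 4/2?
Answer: -88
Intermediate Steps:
q = 2 (q = 4*(½) = 2)
p = -11/2 (p = 2 + ((-2 - 4)/(1 + 3))*5 = 2 - 6/4*5 = 2 - 6*¼*5 = 2 - 3/2*5 = 2 - 15/2 = -11/2 ≈ -5.5000)
(x(1, -1)*p)*16 = (1*(-11/2))*16 = -11/2*16 = -88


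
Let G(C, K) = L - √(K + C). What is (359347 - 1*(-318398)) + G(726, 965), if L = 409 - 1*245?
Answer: 677909 - √1691 ≈ 6.7787e+5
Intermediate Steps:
L = 164 (L = 409 - 245 = 164)
G(C, K) = 164 - √(C + K) (G(C, K) = 164 - √(K + C) = 164 - √(C + K))
(359347 - 1*(-318398)) + G(726, 965) = (359347 - 1*(-318398)) + (164 - √(726 + 965)) = (359347 + 318398) + (164 - √1691) = 677745 + (164 - √1691) = 677909 - √1691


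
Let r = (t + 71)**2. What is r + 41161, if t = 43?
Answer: 54157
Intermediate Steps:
r = 12996 (r = (43 + 71)**2 = 114**2 = 12996)
r + 41161 = 12996 + 41161 = 54157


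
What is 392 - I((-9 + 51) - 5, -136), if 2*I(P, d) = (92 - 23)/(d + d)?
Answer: 213317/544 ≈ 392.13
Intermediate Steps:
I(P, d) = 69/(4*d) (I(P, d) = ((92 - 23)/(d + d))/2 = (69/((2*d)))/2 = (69*(1/(2*d)))/2 = (69/(2*d))/2 = 69/(4*d))
392 - I((-9 + 51) - 5, -136) = 392 - 69/(4*(-136)) = 392 - 69*(-1)/(4*136) = 392 - 1*(-69/544) = 392 + 69/544 = 213317/544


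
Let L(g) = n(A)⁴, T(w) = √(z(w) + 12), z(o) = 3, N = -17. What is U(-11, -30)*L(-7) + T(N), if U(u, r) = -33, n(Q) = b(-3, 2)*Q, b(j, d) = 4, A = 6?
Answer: -10948608 + √15 ≈ -1.0949e+7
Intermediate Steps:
n(Q) = 4*Q
T(w) = √15 (T(w) = √(3 + 12) = √15)
L(g) = 331776 (L(g) = (4*6)⁴ = 24⁴ = 331776)
U(-11, -30)*L(-7) + T(N) = -33*331776 + √15 = -10948608 + √15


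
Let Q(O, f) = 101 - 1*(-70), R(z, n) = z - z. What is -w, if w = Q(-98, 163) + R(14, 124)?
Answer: -171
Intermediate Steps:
R(z, n) = 0
Q(O, f) = 171 (Q(O, f) = 101 + 70 = 171)
w = 171 (w = 171 + 0 = 171)
-w = -1*171 = -171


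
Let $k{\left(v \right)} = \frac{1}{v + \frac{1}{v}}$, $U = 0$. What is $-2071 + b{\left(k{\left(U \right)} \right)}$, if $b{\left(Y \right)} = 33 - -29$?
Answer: $-2009$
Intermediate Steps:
$b{\left(Y \right)} = 62$ ($b{\left(Y \right)} = 33 + 29 = 62$)
$-2071 + b{\left(k{\left(U \right)} \right)} = -2071 + 62 = -2009$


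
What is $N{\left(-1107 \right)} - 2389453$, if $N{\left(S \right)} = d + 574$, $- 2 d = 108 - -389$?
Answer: $- \frac{4778255}{2} \approx -2.3891 \cdot 10^{6}$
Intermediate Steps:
$d = - \frac{497}{2}$ ($d = - \frac{108 - -389}{2} = - \frac{108 + 389}{2} = \left(- \frac{1}{2}\right) 497 = - \frac{497}{2} \approx -248.5$)
$N{\left(S \right)} = \frac{651}{2}$ ($N{\left(S \right)} = - \frac{497}{2} + 574 = \frac{651}{2}$)
$N{\left(-1107 \right)} - 2389453 = \frac{651}{2} - 2389453 = - \frac{4778255}{2}$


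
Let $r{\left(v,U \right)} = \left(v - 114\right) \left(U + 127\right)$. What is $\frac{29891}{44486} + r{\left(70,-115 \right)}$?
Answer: $- \frac{23458717}{44486} \approx -527.33$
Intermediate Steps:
$r{\left(v,U \right)} = \left(-114 + v\right) \left(127 + U\right)$
$\frac{29891}{44486} + r{\left(70,-115 \right)} = \frac{29891}{44486} - 528 = - \frac{23458717}{44486}$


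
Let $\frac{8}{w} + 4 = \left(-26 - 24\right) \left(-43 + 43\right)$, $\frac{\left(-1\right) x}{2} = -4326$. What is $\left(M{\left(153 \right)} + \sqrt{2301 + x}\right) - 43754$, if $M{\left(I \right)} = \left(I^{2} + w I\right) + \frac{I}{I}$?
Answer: $-20650 + 3 \sqrt{1217} \approx -20545.0$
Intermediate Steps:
$x = 8652$ ($x = \left(-2\right) \left(-4326\right) = 8652$)
$w = -2$ ($w = \frac{8}{-4 + \left(-26 - 24\right) \left(-43 + 43\right)} = \frac{8}{-4 - 0} = \frac{8}{-4 + 0} = \frac{8}{-4} = 8 \left(- \frac{1}{4}\right) = -2$)
$M{\left(I \right)} = 1 + I^{2} - 2 I$ ($M{\left(I \right)} = \left(I^{2} - 2 I\right) + \frac{I}{I} = \left(I^{2} - 2 I\right) + 1 = 1 + I^{2} - 2 I$)
$\left(M{\left(153 \right)} + \sqrt{2301 + x}\right) - 43754 = \left(\left(1 + 153^{2} - 306\right) + \sqrt{2301 + 8652}\right) - 43754 = \left(\left(1 + 23409 - 306\right) + \sqrt{10953}\right) - 43754 = \left(23104 + 3 \sqrt{1217}\right) - 43754 = -20650 + 3 \sqrt{1217}$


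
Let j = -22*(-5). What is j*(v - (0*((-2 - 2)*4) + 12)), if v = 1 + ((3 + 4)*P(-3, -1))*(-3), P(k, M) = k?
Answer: 5720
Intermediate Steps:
v = 64 (v = 1 + ((3 + 4)*(-3))*(-3) = 1 + (7*(-3))*(-3) = 1 - 21*(-3) = 1 + 63 = 64)
j = 110
j*(v - (0*((-2 - 2)*4) + 12)) = 110*(64 - (0*((-2 - 2)*4) + 12)) = 110*(64 - (0*(-4*4) + 12)) = 110*(64 - (0*(-16) + 12)) = 110*(64 - (0 + 12)) = 110*(64 - 1*12) = 110*(64 - 12) = 110*52 = 5720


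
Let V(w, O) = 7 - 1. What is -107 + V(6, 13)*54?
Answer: 217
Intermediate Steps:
V(w, O) = 6
-107 + V(6, 13)*54 = -107 + 6*54 = -107 + 324 = 217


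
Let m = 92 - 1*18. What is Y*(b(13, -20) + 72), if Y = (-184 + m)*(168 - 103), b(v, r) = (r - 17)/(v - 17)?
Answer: -1161875/2 ≈ -5.8094e+5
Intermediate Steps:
m = 74 (m = 92 - 18 = 74)
b(v, r) = (-17 + r)/(-17 + v)
Y = -7150 (Y = (-184 + 74)*(168 - 103) = -110*65 = -7150)
Y*(b(13, -20) + 72) = -7150*((-17 - 20)/(-17 + 13) + 72) = -7150*(-37/(-4) + 72) = -7150*(-¼*(-37) + 72) = -7150*(37/4 + 72) = -7150*325/4 = -1161875/2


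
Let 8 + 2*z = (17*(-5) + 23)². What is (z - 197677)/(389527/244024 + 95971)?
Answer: -47769894216/23419616831 ≈ -2.0397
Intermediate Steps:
z = 1918 (z = -4 + (17*(-5) + 23)²/2 = -4 + (-85 + 23)²/2 = -4 + (½)*(-62)² = -4 + (½)*3844 = -4 + 1922 = 1918)
(z - 197677)/(389527/244024 + 95971) = (1918 - 197677)/(389527/244024 + 95971) = -195759/(389527*(1/244024) + 95971) = -195759/(389527/244024 + 95971) = -195759/23419616831/244024 = -195759*244024/23419616831 = -47769894216/23419616831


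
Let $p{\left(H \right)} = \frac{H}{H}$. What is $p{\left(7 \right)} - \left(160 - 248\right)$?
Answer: $89$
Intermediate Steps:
$p{\left(H \right)} = 1$
$p{\left(7 \right)} - \left(160 - 248\right) = 1 - \left(160 - 248\right) = 1 - -88 = 1 + 88 = 89$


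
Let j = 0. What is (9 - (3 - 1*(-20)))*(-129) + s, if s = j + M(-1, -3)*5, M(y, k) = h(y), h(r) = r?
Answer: 1801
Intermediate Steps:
M(y, k) = y
s = -5 (s = 0 - 1*5 = 0 - 5 = -5)
(9 - (3 - 1*(-20)))*(-129) + s = (9 - (3 - 1*(-20)))*(-129) - 5 = (9 - (3 + 20))*(-129) - 5 = (9 - 1*23)*(-129) - 5 = (9 - 23)*(-129) - 5 = -14*(-129) - 5 = 1806 - 5 = 1801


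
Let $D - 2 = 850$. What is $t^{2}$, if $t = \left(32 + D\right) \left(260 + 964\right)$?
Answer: $1170758624256$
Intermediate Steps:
$D = 852$ ($D = 2 + 850 = 852$)
$t = 1082016$ ($t = \left(32 + 852\right) \left(260 + 964\right) = 884 \cdot 1224 = 1082016$)
$t^{2} = 1082016^{2} = 1170758624256$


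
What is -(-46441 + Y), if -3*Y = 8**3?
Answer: 139835/3 ≈ 46612.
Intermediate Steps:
Y = -512/3 (Y = -1/3*8**3 = -1/3*512 = -512/3 ≈ -170.67)
-(-46441 + Y) = -(-46441 - 512/3) = -1*(-139835/3) = 139835/3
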